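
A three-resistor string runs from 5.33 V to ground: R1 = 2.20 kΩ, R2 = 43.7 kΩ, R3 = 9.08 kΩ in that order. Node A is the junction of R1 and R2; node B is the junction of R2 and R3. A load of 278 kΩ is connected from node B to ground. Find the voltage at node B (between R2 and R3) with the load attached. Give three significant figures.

V ≈ 0.857 V

At node B, R3 is in parallel with the load: R3‖R_L = 8.793 kΩ.
Below node A the resistance is R2 + (R3‖R_L) = 52.49 kΩ, so V_A = 5.33 × 52.49/54.69 = 5.116 V.
Then V_B = V_A × (R3‖R_L)/(R2 + R3‖R_L) = 5.116 × 8.793/52.49 = 0.857 V.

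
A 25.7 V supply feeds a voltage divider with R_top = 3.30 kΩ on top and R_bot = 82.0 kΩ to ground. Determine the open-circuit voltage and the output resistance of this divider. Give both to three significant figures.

V_th = 24.7 V, R_th = 3.17 kΩ

V_th is the open-circuit tap voltage: 25.7 × 82.0/(3.30 + 82.0) = 24.7 V.
With the supply zeroed, R_top and R_bot appear in parallel from the tap: R_th = R_top‖R_bot = (3.30 × 82.0)/85.30 = 3.17 kΩ.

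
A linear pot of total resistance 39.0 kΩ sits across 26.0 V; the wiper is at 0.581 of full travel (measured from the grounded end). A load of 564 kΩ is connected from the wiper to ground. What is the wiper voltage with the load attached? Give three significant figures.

V ≈ 14.9 V

The wiper splits the pot into (1−α)R = 16.34 kΩ above and αR = 22.66 kΩ below.
Lower section ‖ load = 21.78 kΩ.
V_wiper = 26.0 × 21.78/(16.34 + 21.78) = 14.9 V.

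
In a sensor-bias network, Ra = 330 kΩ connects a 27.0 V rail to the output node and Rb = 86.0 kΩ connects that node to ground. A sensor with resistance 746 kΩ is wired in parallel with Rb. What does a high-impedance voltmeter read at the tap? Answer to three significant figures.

The load sits in parallel with Rb: Rb‖R_L = (86.0 × 746) / (86.0 + 746) = 77.11 kΩ.
V_out = 27.0 × 77.11 / (330 + 77.11) = 27.0 × 77.11/407.1 = 5.11 V.
(Unloaded it would have been 5.58 V.)

V_out ≈ 5.11 V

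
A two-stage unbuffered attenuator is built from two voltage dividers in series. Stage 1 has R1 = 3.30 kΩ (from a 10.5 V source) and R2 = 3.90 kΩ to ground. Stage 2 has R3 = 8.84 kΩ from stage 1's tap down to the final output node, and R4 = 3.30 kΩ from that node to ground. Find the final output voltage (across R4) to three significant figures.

Stage 2 presents R3+R4 = 12.14 kΩ as a load on stage 1's tap.
Stage 1's lower leg becomes R2‖(R3+R4) = 2.952 kΩ, so V_mid = 10.5 × 2.952/6.252 = 4.958 V.
Stage 2 is itself unloaded: V_out = V_mid × R4/(R3+R4) = 4.958 × 3.30/12.14 = 1.35 V.

V_out ≈ 1.35 V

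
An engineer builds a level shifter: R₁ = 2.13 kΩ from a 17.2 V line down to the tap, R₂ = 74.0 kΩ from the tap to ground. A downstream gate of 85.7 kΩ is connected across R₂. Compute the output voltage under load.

The load sits in parallel with R₂: R₂‖R_L = (74.0 × 85.7) / (74.0 + 85.7) = 39.71 kΩ.
V_out = 17.2 × 39.71 / (2.13 + 39.71) = 17.2 × 39.71/41.84 = 16.3 V.

V_out ≈ 16.3 V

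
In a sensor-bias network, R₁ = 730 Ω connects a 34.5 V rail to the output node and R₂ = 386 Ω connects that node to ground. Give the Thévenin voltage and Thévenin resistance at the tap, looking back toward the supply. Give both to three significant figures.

V_th is the open-circuit tap voltage: 34.5 × 386/(730 + 386) = 11.9 V.
With the supply zeroed, R₁ and R₂ appear in parallel from the tap: R_th = R₁‖R₂ = (730 × 386)/1116 = 252 Ω.

V_th = 11.9 V, R_th = 252 Ω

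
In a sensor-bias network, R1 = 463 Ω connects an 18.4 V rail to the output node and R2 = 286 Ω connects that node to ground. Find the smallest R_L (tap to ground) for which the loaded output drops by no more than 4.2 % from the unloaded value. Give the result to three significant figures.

R_L(min) ≈ 4.03 kΩ

Output resistance R_th = R1‖R2 = (463 × 286)/749.0 = 176.8 Ω.
The fractional drop is R_th/(R_th + R_L); requiring this ≤ 0.0420 gives R_L ≥ R_th(1/0.0420 − 1) = 176.8 × 22.81 = 4.03 kΩ.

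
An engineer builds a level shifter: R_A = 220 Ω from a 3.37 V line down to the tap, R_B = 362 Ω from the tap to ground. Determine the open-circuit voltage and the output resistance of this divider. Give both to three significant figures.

V_th is the open-circuit tap voltage: 3.37 × 362/(220 + 362) = 2.10 V.
With the supply zeroed, R_A and R_B appear in parallel from the tap: R_th = R_A‖R_B = (220 × 362)/582.0 = 137 Ω.

V_th = 2.10 V, R_th = 137 Ω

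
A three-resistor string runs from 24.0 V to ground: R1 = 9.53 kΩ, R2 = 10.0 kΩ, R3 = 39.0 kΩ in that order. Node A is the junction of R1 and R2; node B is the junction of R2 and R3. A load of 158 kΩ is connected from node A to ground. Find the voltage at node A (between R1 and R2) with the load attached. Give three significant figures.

V ≈ 19.1 V

Below node A the series string R2+R3 = 49.00 kΩ sits in parallel with the 158 kΩ load: 37.40 kΩ.
V_A = 24.0 × 37.40/(9.53 + 37.40) = 19.1 V.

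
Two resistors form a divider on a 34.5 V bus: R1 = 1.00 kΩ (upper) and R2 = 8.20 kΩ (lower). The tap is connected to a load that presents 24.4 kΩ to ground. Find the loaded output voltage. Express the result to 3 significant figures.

V_out ≈ 29.7 V

The load sits in parallel with R2: R2‖R_L = (8.20 × 24.4) / (8.20 + 24.4) = 6.137 kΩ.
V_out = 34.5 × 6.137 / (1.00 + 6.137) = 34.5 × 6.137/7.137 = 29.7 V.
(Unloaded it would have been 30.8 V.)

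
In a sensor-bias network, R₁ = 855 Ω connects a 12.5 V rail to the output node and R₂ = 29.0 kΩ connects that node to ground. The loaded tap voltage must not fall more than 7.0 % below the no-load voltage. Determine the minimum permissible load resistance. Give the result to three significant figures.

R_L(min) ≈ 11.0 kΩ

Output resistance R_th = R₁‖R₂ = (855 × 29000)/29860 = 830.5 Ω.
The fractional drop is R_th/(R_th + R_L); requiring this ≤ 0.0700 gives R_L ≥ R_th(1/0.0700 − 1) = 830.5 × 13.29 = 11.0 kΩ.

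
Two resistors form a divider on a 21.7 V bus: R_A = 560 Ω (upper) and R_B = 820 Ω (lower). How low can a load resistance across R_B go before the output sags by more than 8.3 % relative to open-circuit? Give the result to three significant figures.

Output resistance R_th = R_A‖R_B = (560 × 820)/1380 = 332.8 Ω.
The fractional drop is R_th/(R_th + R_L); requiring this ≤ 0.0830 gives R_L ≥ R_th(1/0.0830 − 1) = 332.8 × 11.05 = 3.68 kΩ.

R_L(min) ≈ 3.68 kΩ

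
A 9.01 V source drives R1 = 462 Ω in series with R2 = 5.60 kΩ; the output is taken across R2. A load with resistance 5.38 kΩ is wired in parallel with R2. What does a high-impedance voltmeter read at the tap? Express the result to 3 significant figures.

The load sits in parallel with R2: R2‖R_L = (5600 × 5380) / (5600 + 5380) = 2744 Ω.
V_out = 9.01 × 2744 / (462 + 2744) = 9.01 × 2744/3206 = 7.71 V.
(Unloaded it would have been 8.32 V.)

V_out ≈ 7.71 V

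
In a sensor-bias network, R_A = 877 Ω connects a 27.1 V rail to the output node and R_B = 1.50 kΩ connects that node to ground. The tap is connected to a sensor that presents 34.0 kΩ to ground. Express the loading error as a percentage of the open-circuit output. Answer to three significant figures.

1.60 %

The divider's output (Thévenin) resistance is R_A‖R_B = 553.4 Ω.
Fractional drop under load = R_th/(R_th + R_L) = 553.4 / (553.4 + 34000) = 0.01602.
So the output falls by 1.60 %.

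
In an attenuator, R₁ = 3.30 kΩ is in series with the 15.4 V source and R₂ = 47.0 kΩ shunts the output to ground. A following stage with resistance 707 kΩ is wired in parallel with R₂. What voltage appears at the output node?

V_out ≈ 14.3 V

The load sits in parallel with R₂: R₂‖R_L = (47.0 × 707) / (47.0 + 707) = 44.07 kΩ.
V_out = 15.4 × 44.07 / (3.30 + 44.07) = 15.4 × 44.07/47.37 = 14.3 V.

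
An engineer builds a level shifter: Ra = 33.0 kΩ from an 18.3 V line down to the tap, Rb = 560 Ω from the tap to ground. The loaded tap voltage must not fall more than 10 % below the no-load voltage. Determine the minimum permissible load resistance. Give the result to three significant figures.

Output resistance R_th = Ra‖Rb = (33000 × 560)/33560 = 550.7 Ω.
The fractional drop is R_th/(R_th + R_L); requiring this ≤ 0.100 gives R_L ≥ R_th(1/0.100 − 1) = 550.7 × 9.000 = 4.96 kΩ.

R_L(min) ≈ 4.96 kΩ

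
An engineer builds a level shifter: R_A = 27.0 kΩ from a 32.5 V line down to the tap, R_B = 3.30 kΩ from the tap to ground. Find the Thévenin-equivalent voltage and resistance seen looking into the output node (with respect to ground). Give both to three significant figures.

V_th is the open-circuit tap voltage: 32.5 × 3.30/(27.0 + 3.30) = 3.54 V.
With the supply zeroed, R_A and R_B appear in parallel from the tap: R_th = R_A‖R_B = (27.0 × 3.30)/30.30 = 2.94 kΩ.

V_th = 3.54 V, R_th = 2.94 kΩ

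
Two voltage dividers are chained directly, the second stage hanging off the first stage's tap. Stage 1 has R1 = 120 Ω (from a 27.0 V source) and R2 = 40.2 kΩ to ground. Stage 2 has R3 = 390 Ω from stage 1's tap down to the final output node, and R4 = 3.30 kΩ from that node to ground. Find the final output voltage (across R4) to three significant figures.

V_out ≈ 23.3 V

Stage 2 presents R3+R4 = 3690 Ω as a load on stage 1's tap.
Stage 1's lower leg becomes R2‖(R3+R4) = 3380 Ω, so V_mid = 27.0 × 3380/3500 = 26.07 V.
Stage 2 is itself unloaded: V_out = V_mid × R4/(R3+R4) = 26.07 × 3300/3690 = 23.3 V.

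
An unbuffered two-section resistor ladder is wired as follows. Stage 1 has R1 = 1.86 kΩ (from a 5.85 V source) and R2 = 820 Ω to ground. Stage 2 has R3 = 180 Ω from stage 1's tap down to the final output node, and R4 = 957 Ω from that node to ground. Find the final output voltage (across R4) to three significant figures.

V_out ≈ 1.00 V

Stage 2 presents R3+R4 = 1137 Ω as a load on stage 1's tap.
Stage 1's lower leg becomes R2‖(R3+R4) = 476.4 Ω, so V_mid = 5.85 × 476.4/2336 = 1.193 V.
Stage 2 is itself unloaded: V_out = V_mid × R4/(R3+R4) = 1.193 × 957/1137 = 1.00 V.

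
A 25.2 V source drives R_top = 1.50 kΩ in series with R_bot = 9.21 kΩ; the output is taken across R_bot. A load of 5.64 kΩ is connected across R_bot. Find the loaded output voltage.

The load sits in parallel with R_bot: R_bot‖R_L = (9.21 × 5.64) / (9.21 + 5.64) = 3.498 kΩ.
V_out = 25.2 × 3.498 / (1.50 + 3.498) = 25.2 × 3.498/4.998 = 17.6 V.

V_out ≈ 17.6 V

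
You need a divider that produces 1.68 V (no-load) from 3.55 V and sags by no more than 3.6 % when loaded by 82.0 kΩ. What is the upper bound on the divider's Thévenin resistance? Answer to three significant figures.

R_th ≤ 3.06 kΩ

Loading drop = R_th/(R_th + R_L) ≤ 0.0360, so R_th ≤ R_L · ε/(1−ε) = 82.0 kΩ × 0.0360/0.9640 = 3.06 kΩ.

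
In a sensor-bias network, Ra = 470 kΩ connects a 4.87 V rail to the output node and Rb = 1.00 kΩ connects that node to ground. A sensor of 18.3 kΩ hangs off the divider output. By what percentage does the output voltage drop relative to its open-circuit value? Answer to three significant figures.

5.17 %

The divider's output (Thévenin) resistance is Ra‖Rb = 0.9979 kΩ.
Fractional drop under load = R_th/(R_th + R_L) = 0.9979 / (0.9979 + 18.3) = 0.05171.
So the output falls by 5.17 %.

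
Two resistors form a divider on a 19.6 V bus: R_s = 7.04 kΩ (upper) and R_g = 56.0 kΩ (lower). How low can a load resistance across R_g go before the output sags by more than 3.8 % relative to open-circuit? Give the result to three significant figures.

R_L(min) ≈ 158 kΩ

Output resistance R_th = R_s‖R_g = (7.04 × 56.0)/63.04 = 6.254 kΩ.
The fractional drop is R_th/(R_th + R_L); requiring this ≤ 0.0380 gives R_L ≥ R_th(1/0.0380 − 1) = 6.254 × 25.32 = 158 kΩ.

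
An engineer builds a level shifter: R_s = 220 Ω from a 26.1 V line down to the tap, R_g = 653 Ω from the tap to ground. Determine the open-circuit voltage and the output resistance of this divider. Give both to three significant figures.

V_th is the open-circuit tap voltage: 26.1 × 653/(220 + 653) = 19.5 V.
With the supply zeroed, R_s and R_g appear in parallel from the tap: R_th = R_s‖R_g = (220 × 653)/873.0 = 165 Ω.

V_th = 19.5 V, R_th = 165 Ω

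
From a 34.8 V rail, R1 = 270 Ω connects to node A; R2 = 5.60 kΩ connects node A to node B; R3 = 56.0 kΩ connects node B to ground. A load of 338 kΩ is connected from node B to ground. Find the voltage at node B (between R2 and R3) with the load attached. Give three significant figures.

V ≈ 31.0 V

At node B, R3 is in parallel with the load: R3‖R_L = 48040 Ω.
Below node A the resistance is R2 + (R3‖R_L) = 53640 Ω, so V_A = 34.8 × 53640/53910 = 34.63 V.
Then V_B = V_A × (R3‖R_L)/(R2 + R3‖R_L) = 34.63 × 48040/53640 = 31.0 V.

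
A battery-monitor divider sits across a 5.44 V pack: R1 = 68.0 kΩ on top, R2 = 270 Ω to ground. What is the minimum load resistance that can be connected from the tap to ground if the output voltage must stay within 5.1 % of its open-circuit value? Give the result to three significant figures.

Output resistance R_th = R1‖R2 = (68000 × 270)/68270 = 268.9 Ω.
The fractional drop is R_th/(R_th + R_L); requiring this ≤ 0.0510 gives R_L ≥ R_th(1/0.0510 − 1) = 268.9 × 18.61 = 5.00 kΩ.

R_L(min) ≈ 5.00 kΩ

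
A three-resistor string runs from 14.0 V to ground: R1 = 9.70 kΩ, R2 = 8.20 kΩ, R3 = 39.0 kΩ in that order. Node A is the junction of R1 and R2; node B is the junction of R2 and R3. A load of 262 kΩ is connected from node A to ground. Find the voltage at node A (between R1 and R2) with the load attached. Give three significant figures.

V ≈ 11.3 V

Below node A the series string R2+R3 = 47.20 kΩ sits in parallel with the 262 kΩ load: 39.99 kΩ.
V_A = 14.0 × 39.99/(9.70 + 39.99) = 11.3 V.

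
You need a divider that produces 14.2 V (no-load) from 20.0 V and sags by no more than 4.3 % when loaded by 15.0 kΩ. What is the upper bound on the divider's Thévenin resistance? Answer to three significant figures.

Loading drop = R_th/(R_th + R_L) ≤ 0.0430, so R_th ≤ R_L · ε/(1−ε) = 15.0 kΩ × 0.0430/0.9570 = 674 Ω.

R_th ≤ 674 Ω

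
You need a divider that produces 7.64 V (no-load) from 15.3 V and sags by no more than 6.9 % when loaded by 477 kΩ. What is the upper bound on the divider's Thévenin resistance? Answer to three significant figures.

Loading drop = R_th/(R_th + R_L) ≤ 0.0690, so R_th ≤ R_L · ε/(1−ε) = 477 kΩ × 0.0690/0.9310 = 35.4 kΩ.
(Any R1, R2 with R2/(R1+R2) = 0.499 and R1‖R2 ≤ 35.4 kΩ will meet the spec.)

R_th ≤ 35.4 kΩ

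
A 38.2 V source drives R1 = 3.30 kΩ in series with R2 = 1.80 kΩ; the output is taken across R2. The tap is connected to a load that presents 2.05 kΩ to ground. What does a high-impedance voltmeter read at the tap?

V_out ≈ 8.60 V

The load sits in parallel with R2: R2‖R_L = (1.80 × 2.05) / (1.80 + 2.05) = 0.9584 kΩ.
V_out = 38.2 × 0.9584 / (3.30 + 0.9584) = 38.2 × 0.9584/4.258 = 8.60 V.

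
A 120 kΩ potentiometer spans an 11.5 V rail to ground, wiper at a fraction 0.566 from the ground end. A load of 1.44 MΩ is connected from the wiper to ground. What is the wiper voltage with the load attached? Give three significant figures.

The wiper splits the pot into (1−α)R = 52.08 kΩ above and αR = 67.92 kΩ below.
Lower section ‖ load = 64.86 kΩ.
V_wiper = 11.5 × 64.86/(52.08 + 64.86) = 6.38 V.

V ≈ 6.38 V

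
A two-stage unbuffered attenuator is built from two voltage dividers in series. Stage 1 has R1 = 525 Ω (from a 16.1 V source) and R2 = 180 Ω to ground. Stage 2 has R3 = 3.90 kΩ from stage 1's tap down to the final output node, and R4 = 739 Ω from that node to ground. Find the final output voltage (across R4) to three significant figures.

V_out ≈ 0.636 V

Stage 2 presents R3+R4 = 4639 Ω as a load on stage 1's tap.
Stage 1's lower leg becomes R2‖(R3+R4) = 173.3 Ω, so V_mid = 16.1 × 173.3/698.3 = 3.995 V.
Stage 2 is itself unloaded: V_out = V_mid × R4/(R3+R4) = 3.995 × 739/4639 = 0.636 V.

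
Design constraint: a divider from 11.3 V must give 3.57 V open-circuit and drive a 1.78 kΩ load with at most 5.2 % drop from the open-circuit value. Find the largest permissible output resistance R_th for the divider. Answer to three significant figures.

Loading drop = R_th/(R_th + R_L) ≤ 0.0520, so R_th ≤ R_L · ε/(1−ε) = 1.78 kΩ × 0.0520/0.9480 = 97.6 Ω.

R_th ≤ 97.6 Ω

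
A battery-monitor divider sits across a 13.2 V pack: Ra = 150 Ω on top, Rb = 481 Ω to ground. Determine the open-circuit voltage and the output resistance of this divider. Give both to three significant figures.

V_th is the open-circuit tap voltage: 13.2 × 481/(150 + 481) = 10.1 V.
With the supply zeroed, Ra and Rb appear in parallel from the tap: R_th = Ra‖Rb = (150 × 481)/631.0 = 114 Ω.

V_th = 10.1 V, R_th = 114 Ω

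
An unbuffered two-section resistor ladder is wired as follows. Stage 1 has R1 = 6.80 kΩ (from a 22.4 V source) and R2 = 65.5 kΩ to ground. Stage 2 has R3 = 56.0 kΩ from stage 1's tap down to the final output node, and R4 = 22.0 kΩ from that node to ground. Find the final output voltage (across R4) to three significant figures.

V_out ≈ 5.30 V

Stage 2 presents R3+R4 = 78.00 kΩ as a load on stage 1's tap.
Stage 1's lower leg becomes R2‖(R3+R4) = 35.60 kΩ, so V_mid = 22.4 × 35.60/42.40 = 18.81 V.
Stage 2 is itself unloaded: V_out = V_mid × R4/(R3+R4) = 18.81 × 22.0/78.00 = 5.30 V.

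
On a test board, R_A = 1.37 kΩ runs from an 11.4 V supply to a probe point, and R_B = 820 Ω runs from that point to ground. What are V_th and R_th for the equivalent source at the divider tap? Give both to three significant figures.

V_th is the open-circuit tap voltage: 11.4 × 820/(1370 + 820) = 4.27 V.
With the supply zeroed, R_A and R_B appear in parallel from the tap: R_th = R_A‖R_B = (1370 × 820)/2190 = 513 Ω.

V_th = 4.27 V, R_th = 513 Ω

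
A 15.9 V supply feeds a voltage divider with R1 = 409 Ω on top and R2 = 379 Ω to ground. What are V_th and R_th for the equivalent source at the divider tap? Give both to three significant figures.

V_th is the open-circuit tap voltage: 15.9 × 379/(409 + 379) = 7.65 V.
With the supply zeroed, R1 and R2 appear in parallel from the tap: R_th = R1‖R2 = (409 × 379)/788.0 = 197 Ω.

V_th = 7.65 V, R_th = 197 Ω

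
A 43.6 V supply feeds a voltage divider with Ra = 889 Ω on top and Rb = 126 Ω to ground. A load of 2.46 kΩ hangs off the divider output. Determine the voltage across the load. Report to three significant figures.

V_out ≈ 5.18 V

The load sits in parallel with Rb: Rb‖R_L = (126 × 2460) / (126 + 2460) = 119.9 Ω.
V_out = 43.6 × 119.9 / (889 + 119.9) = 43.6 × 119.9/1009 = 5.18 V.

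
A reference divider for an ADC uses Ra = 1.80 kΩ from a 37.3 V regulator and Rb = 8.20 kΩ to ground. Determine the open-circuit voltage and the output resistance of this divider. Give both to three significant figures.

V_th = 30.6 V, R_th = 1.48 kΩ

V_th is the open-circuit tap voltage: 37.3 × 8.20/(1.80 + 8.20) = 30.6 V.
With the supply zeroed, Ra and Rb appear in parallel from the tap: R_th = Ra‖Rb = (1.80 × 8.20)/10.00 = 1.48 kΩ.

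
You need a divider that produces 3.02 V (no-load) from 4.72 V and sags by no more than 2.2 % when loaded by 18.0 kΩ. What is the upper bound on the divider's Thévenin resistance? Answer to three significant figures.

Loading drop = R_th/(R_th + R_L) ≤ 0.0220, so R_th ≤ R_L · ε/(1−ε) = 18.0 kΩ × 0.0220/0.9780 = 405 Ω.
(Any R1, R2 with R2/(R1+R2) = 0.640 and R1‖R2 ≤ 405 Ω will meet the spec.)

R_th ≤ 405 Ω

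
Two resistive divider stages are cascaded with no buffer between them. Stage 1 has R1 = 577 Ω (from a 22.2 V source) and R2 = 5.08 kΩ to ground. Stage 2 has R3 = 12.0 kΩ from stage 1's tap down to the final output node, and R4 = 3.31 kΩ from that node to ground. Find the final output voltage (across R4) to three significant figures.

V_out ≈ 4.17 V

Stage 2 presents R3+R4 = 15310 Ω as a load on stage 1's tap.
Stage 1's lower leg becomes R2‖(R3+R4) = 3814 Ω, so V_mid = 22.2 × 3814/4391 = 19.28 V.
Stage 2 is itself unloaded: V_out = V_mid × R4/(R3+R4) = 19.28 × 3310/15310 = 4.17 V.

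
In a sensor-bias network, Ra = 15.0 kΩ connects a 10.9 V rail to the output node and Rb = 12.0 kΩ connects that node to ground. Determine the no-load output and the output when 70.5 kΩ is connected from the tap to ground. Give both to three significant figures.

Unloaded: 4.84 V; loaded: 4.43 V

Open-circuit: V = 10.9 × 12.0/(15.0 + 12.0) = 4.84 V.
With the load, Rb becomes Rb‖R_L = 10.25 kΩ, so V = 10.9 × 10.25/25.25 = 4.43 V.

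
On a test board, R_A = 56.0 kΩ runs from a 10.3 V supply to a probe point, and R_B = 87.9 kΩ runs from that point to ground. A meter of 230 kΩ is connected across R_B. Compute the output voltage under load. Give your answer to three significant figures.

V_out ≈ 5.48 V

The load sits in parallel with R_B: R_B‖R_L = (87.9 × 230) / (87.9 + 230) = 63.60 kΩ.
V_out = 10.3 × 63.60 / (56.0 + 63.60) = 10.3 × 63.60/119.6 = 5.48 V.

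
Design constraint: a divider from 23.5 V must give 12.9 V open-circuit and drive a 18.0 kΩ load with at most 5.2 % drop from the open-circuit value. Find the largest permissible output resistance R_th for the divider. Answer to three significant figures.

R_th ≤ 987 Ω

Loading drop = R_th/(R_th + R_L) ≤ 0.0520, so R_th ≤ R_L · ε/(1−ε) = 18.0 kΩ × 0.0520/0.9480 = 987 Ω.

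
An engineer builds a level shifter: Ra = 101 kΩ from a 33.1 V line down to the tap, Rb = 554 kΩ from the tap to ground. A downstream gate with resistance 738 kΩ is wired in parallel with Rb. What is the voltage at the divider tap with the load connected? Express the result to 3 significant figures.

The load sits in parallel with Rb: Rb‖R_L = (554 × 738) / (554 + 738) = 316.4 kΩ.
V_out = 33.1 × 316.4 / (101 + 316.4) = 33.1 × 316.4/417.4 = 25.1 V.

V_out ≈ 25.1 V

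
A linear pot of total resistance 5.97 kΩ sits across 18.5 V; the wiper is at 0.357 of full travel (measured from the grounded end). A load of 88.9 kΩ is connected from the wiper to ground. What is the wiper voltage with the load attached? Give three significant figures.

V ≈ 6.50 V

The wiper splits the pot into (1−α)R = 3.839 kΩ above and αR = 2.131 kΩ below.
Lower section ‖ load = 2.081 kΩ.
V_wiper = 18.5 × 2.081/(3.839 + 2.081) = 6.50 V.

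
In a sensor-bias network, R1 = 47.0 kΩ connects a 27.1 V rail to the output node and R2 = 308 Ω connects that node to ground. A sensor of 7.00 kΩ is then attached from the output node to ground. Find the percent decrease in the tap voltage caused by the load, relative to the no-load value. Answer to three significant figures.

The divider's output (Thévenin) resistance is R1‖R2 = 306.0 Ω.
Fractional drop under load = R_th/(R_th + R_L) = 306.0 / (306.0 + 7000) = 0.04188.
So the output falls by 4.19 %.

4.19 %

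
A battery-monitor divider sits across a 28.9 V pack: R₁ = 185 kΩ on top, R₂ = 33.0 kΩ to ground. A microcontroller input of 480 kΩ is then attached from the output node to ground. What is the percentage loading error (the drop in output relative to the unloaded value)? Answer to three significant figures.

The divider's output (Thévenin) resistance is R₁‖R₂ = 28.00 kΩ.
Fractional drop under load = R_th/(R_th + R_L) = 28.00 / (28.00 + 480) = 0.05513.
So the output falls by 5.51 %.

5.51 %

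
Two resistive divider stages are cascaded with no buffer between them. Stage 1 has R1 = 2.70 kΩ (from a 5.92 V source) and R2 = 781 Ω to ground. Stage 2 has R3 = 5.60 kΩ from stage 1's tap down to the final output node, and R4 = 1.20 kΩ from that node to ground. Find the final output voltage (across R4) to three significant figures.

V_out ≈ 0.215 V

Stage 2 presents R3+R4 = 6800 Ω as a load on stage 1's tap.
Stage 1's lower leg becomes R2‖(R3+R4) = 700.5 Ω, so V_mid = 5.92 × 700.5/3401 = 1.220 V.
Stage 2 is itself unloaded: V_out = V_mid × R4/(R3+R4) = 1.220 × 1200/6800 = 0.215 V.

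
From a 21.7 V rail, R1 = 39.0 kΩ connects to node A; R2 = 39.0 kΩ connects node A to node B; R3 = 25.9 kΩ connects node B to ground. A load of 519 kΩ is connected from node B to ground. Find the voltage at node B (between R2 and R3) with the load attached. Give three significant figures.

V ≈ 5.21 V

At node B, R3 is in parallel with the load: R3‖R_L = 24.67 kΩ.
Below node A the resistance is R2 + (R3‖R_L) = 63.67 kΩ, so V_A = 21.7 × 63.67/102.7 = 13.46 V.
Then V_B = V_A × (R3‖R_L)/(R2 + R3‖R_L) = 13.46 × 24.67/63.67 = 5.21 V.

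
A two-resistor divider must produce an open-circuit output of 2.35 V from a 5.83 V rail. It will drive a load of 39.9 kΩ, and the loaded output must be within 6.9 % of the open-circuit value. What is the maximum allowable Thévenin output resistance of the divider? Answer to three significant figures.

Loading drop = R_th/(R_th + R_L) ≤ 0.0690, so R_th ≤ R_L · ε/(1−ε) = 39.9 kΩ × 0.0690/0.9310 = 2.96 kΩ.
(Any R1, R2 with R2/(R1+R2) = 0.403 and R1‖R2 ≤ 2.96 kΩ will meet the spec.)

R_th ≤ 2.96 kΩ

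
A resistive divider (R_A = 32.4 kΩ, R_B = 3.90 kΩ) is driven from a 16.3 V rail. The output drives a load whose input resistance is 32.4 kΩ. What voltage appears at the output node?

The load sits in parallel with R_B: R_B‖R_L = (3.90 × 32.4) / (3.90 + 32.4) = 3.481 kΩ.
V_out = 16.3 × 3.481 / (32.4 + 3.481) = 16.3 × 3.481/35.88 = 1.58 V.

V_out ≈ 1.58 V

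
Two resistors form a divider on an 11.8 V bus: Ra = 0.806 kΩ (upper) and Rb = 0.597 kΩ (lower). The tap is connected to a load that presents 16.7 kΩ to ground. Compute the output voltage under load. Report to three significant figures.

V_out ≈ 4.92 V

The load sits in parallel with Rb: Rb‖R_L = (597 × 16700) / (597 + 16700) = 576.4 Ω.
V_out = 11.8 × 576.4 / (806 + 576.4) = 11.8 × 576.4/1382 = 4.92 V.
(Unloaded it would have been 5.02 V.)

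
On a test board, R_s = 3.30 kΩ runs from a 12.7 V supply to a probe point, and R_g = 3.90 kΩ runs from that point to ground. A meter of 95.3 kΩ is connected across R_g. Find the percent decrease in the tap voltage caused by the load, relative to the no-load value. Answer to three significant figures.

1.84 %

The divider's output (Thévenin) resistance is R_s‖R_g = 1.788 kΩ.
Fractional drop under load = R_th/(R_th + R_L) = 1.788 / (1.788 + 95.3) = 0.01841.
So the output falls by 1.84 %.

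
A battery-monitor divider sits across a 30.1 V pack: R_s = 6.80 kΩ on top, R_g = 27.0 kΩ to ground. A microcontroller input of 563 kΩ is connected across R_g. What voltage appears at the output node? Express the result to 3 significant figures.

The load sits in parallel with R_g: R_g‖R_L = (27.0 × 563) / (27.0 + 563) = 25.76 kΩ.
V_out = 30.1 × 25.76 / (6.80 + 25.76) = 30.1 × 25.76/32.56 = 23.8 V.

V_out ≈ 23.8 V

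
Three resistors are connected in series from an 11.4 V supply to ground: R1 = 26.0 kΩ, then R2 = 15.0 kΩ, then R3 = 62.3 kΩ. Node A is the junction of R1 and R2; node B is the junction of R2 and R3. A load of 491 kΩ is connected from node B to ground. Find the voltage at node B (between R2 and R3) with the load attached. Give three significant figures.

At node B, R3 is in parallel with the load: R3‖R_L = 55.29 kΩ.
Below node A the resistance is R2 + (R3‖R_L) = 70.29 kΩ, so V_A = 11.4 × 70.29/96.29 = 8.322 V.
Then V_B = V_A × (R3‖R_L)/(R2 + R3‖R_L) = 8.322 × 55.29/70.29 = 6.55 V.

V ≈ 6.55 V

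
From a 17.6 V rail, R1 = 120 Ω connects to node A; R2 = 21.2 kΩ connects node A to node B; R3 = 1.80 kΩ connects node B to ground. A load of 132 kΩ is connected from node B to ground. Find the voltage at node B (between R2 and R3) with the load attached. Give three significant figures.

At node B, R3 is in parallel with the load: R3‖R_L = 1776 Ω.
Below node A the resistance is R2 + (R3‖R_L) = 22980 Ω, so V_A = 17.6 × 22980/23100 = 17.51 V.
Then V_B = V_A × (R3‖R_L)/(R2 + R3‖R_L) = 17.51 × 1776/22980 = 1.35 V.

V ≈ 1.35 V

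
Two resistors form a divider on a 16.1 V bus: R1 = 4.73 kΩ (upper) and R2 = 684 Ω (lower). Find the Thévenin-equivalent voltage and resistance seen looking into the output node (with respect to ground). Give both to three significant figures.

V_th is the open-circuit tap voltage: 16.1 × 684/(4730 + 684) = 2.03 V.
With the supply zeroed, R1 and R2 appear in parallel from the tap: R_th = R1‖R2 = (4730 × 684)/5414 = 598 Ω.

V_th = 2.03 V, R_th = 598 Ω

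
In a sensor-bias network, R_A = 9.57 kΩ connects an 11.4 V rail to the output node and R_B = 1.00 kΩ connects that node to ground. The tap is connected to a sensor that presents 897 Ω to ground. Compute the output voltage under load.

V_out ≈ 0.537 V

The load sits in parallel with R_B: R_B‖R_L = (1000 × 897) / (1000 + 897) = 472.9 Ω.
V_out = 11.4 × 472.9 / (9570 + 472.9) = 11.4 × 472.9/10040 = 0.537 V.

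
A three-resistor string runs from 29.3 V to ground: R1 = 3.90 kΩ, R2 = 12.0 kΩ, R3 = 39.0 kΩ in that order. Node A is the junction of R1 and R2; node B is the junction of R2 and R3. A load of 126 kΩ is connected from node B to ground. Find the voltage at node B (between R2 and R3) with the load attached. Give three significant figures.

V ≈ 19.1 V

At node B, R3 is in parallel with the load: R3‖R_L = 29.78 kΩ.
Below node A the resistance is R2 + (R3‖R_L) = 41.78 kΩ, so V_A = 29.3 × 41.78/45.68 = 26.80 V.
Then V_B = V_A × (R3‖R_L)/(R2 + R3‖R_L) = 26.80 × 29.78/41.78 = 19.1 V.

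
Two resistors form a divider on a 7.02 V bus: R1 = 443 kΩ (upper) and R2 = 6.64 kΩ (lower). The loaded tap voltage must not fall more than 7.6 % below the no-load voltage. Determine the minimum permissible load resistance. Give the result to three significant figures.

R_L(min) ≈ 79.5 kΩ

Output resistance R_th = R1‖R2 = (443 × 6.64)/449.6 = 6.542 kΩ.
The fractional drop is R_th/(R_th + R_L); requiring this ≤ 0.0760 gives R_L ≥ R_th(1/0.0760 − 1) = 6.542 × 12.16 = 79.5 kΩ.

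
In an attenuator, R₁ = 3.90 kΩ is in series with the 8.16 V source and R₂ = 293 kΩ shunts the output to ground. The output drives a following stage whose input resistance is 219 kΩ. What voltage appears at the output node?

V_out ≈ 7.91 V

The load sits in parallel with R₂: R₂‖R_L = (293 × 219) / (293 + 219) = 125.3 kΩ.
V_out = 8.16 × 125.3 / (3.90 + 125.3) = 8.16 × 125.3/129.2 = 7.91 V.
(Unloaded it would have been 8.05 V.)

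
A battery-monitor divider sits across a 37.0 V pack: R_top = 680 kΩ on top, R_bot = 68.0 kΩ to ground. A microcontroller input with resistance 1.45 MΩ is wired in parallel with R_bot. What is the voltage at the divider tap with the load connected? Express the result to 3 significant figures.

V_out ≈ 3.23 V

The load sits in parallel with R_bot: R_bot‖R_L = (68.0 × 1450) / (68.0 + 1450) = 64.95 kΩ.
V_out = 37.0 × 64.95 / (680 + 64.95) = 37.0 × 64.95/745.0 = 3.23 V.
(Unloaded it would have been 3.36 V.)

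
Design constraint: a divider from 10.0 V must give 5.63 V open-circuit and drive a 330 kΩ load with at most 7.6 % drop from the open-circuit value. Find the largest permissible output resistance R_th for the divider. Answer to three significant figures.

Loading drop = R_th/(R_th + R_L) ≤ 0.0760, so R_th ≤ R_L · ε/(1−ε) = 330 kΩ × 0.0760/0.9240 = 27.1 kΩ.
(Any R1, R2 with R2/(R1+R2) = 0.563 and R1‖R2 ≤ 27.1 kΩ will meet the spec.)

R_th ≤ 27.1 kΩ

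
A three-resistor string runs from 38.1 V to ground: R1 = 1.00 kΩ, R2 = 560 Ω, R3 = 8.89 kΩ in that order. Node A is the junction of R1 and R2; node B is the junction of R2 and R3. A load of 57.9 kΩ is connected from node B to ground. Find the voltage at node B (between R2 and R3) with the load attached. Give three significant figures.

At node B, R3 is in parallel with the load: R3‖R_L = 7707 Ω.
Below node A the resistance is R2 + (R3‖R_L) = 8267 Ω, so V_A = 38.1 × 8267/9267 = 33.99 V.
Then V_B = V_A × (R3‖R_L)/(R2 + R3‖R_L) = 33.99 × 7707/8267 = 31.7 V.

V ≈ 31.7 V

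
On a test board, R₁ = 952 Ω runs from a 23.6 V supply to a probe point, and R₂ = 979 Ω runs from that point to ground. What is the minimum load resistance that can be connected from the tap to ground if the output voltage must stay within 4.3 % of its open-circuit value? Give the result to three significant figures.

Output resistance R_th = R₁‖R₂ = (952 × 979)/1931 = 482.7 Ω.
The fractional drop is R_th/(R_th + R_L); requiring this ≤ 0.0430 gives R_L ≥ R_th(1/0.0430 − 1) = 482.7 × 22.26 = 10.7 kΩ.

R_L(min) ≈ 10.7 kΩ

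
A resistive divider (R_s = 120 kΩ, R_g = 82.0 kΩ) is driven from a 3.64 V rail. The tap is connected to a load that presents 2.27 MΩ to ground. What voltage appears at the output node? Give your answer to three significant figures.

The load sits in parallel with R_g: R_g‖R_L = (82.0 × 2270) / (82.0 + 2270) = 79.14 kΩ.
V_out = 3.64 × 79.14 / (120 + 79.14) = 3.64 × 79.14/199.1 = 1.45 V.

V_out ≈ 1.45 V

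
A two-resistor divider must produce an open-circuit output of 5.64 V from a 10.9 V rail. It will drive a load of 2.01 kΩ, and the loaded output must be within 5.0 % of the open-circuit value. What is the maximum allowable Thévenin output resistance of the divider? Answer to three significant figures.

R_th ≤ 106 Ω

Loading drop = R_th/(R_th + R_L) ≤ 0.0500, so R_th ≤ R_L · ε/(1−ε) = 2.01 kΩ × 0.0500/0.9500 = 106 Ω.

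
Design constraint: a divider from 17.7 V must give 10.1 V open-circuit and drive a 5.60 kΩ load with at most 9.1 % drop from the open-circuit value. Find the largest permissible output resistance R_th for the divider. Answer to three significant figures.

R_th ≤ 561 Ω

Loading drop = R_th/(R_th + R_L) ≤ 0.0910, so R_th ≤ R_L · ε/(1−ε) = 5.60 kΩ × 0.0910/0.9090 = 561 Ω.
(Any R1, R2 with R2/(R1+R2) = 0.571 and R1‖R2 ≤ 561 Ω will meet the spec.)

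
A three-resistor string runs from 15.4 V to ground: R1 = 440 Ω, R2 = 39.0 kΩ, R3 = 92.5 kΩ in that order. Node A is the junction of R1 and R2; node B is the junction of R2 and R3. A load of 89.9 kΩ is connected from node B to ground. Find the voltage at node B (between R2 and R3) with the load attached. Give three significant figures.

V ≈ 8.26 V

At node B, R3 is in parallel with the load: R3‖R_L = 45590 Ω.
Below node A the resistance is R2 + (R3‖R_L) = 84590 Ω, so V_A = 15.4 × 84590/85030 = 15.32 V.
Then V_B = V_A × (R3‖R_L)/(R2 + R3‖R_L) = 15.32 × 45590/84590 = 8.26 V.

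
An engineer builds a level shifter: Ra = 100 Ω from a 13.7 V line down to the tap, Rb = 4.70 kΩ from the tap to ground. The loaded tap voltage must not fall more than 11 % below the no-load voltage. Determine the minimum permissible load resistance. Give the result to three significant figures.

Output resistance R_th = Ra‖Rb = (100 × 4700)/4800 = 97.92 Ω.
The fractional drop is R_th/(R_th + R_L); requiring this ≤ 0.110 gives R_L ≥ R_th(1/0.110 − 1) = 97.92 × 8.091 = 792 Ω.

R_L(min) ≈ 792 Ω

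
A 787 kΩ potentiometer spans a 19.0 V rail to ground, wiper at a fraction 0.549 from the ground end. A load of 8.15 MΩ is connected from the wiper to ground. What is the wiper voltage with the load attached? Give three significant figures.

The wiper splits the pot into (1−α)R = 354.9 kΩ above and αR = 432.1 kΩ below.
Lower section ‖ load = 410.3 kΩ.
V_wiper = 19.0 × 410.3/(354.9 + 410.3) = 10.2 V.

V ≈ 10.2 V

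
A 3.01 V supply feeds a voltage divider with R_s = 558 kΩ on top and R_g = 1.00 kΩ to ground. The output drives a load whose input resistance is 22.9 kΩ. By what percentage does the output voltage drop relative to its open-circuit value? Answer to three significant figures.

The divider's output (Thévenin) resistance is R_s‖R_g = 0.9982 kΩ.
Fractional drop under load = R_th/(R_th + R_L) = 0.9982 / (0.9982 + 22.9) = 0.04177.
So the output falls by 4.18 %.

4.18 %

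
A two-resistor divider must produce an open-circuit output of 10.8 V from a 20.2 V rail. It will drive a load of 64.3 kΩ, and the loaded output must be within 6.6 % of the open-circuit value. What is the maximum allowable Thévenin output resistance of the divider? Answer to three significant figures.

R_th ≤ 4.54 kΩ

Loading drop = R_th/(R_th + R_L) ≤ 0.0660, so R_th ≤ R_L · ε/(1−ε) = 64.3 kΩ × 0.0660/0.9340 = 4.54 kΩ.
(Any R1, R2 with R2/(R1+R2) = 0.535 and R1‖R2 ≤ 4.54 kΩ will meet the spec.)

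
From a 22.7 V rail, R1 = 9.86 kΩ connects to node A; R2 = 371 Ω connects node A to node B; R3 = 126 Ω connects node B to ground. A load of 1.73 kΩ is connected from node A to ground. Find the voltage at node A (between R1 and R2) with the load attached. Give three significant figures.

V ≈ 0.855 V

Below node A the series string R2+R3 = 497.0 Ω sits in parallel with the 1730 Ω load: 386.1 Ω.
V_A = 22.7 × 386.1/(9860 + 386.1) = 0.855 V.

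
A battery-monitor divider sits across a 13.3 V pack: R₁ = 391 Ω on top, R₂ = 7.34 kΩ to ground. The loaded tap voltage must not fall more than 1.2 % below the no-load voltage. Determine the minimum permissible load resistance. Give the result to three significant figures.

Output resistance R_th = R₁‖R₂ = (391 × 7340)/7731 = 371.2 Ω.
The fractional drop is R_th/(R_th + R_L); requiring this ≤ 0.0120 gives R_L ≥ R_th(1/0.0120 − 1) = 371.2 × 82.33 = 30.6 kΩ.

R_L(min) ≈ 30.6 kΩ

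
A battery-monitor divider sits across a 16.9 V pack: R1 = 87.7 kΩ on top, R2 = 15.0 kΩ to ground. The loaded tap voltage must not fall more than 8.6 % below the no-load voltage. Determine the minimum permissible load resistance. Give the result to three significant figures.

R_L(min) ≈ 136 kΩ

Output resistance R_th = R1‖R2 = (87.7 × 15.0)/102.7 = 12.81 kΩ.
The fractional drop is R_th/(R_th + R_L); requiring this ≤ 0.0860 gives R_L ≥ R_th(1/0.0860 − 1) = 12.81 × 10.63 = 136 kΩ.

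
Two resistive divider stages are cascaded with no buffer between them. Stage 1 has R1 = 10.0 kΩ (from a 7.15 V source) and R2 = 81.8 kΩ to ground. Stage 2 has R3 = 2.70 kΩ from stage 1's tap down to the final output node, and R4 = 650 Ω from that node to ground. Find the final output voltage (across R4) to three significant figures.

V_out ≈ 0.338 V

Stage 2 presents R3+R4 = 3350 Ω as a load on stage 1's tap.
Stage 1's lower leg becomes R2‖(R3+R4) = 3218 Ω, so V_mid = 7.15 × 3218/13220 = 1.741 V.
Stage 2 is itself unloaded: V_out = V_mid × R4/(R3+R4) = 1.741 × 650/3350 = 0.338 V.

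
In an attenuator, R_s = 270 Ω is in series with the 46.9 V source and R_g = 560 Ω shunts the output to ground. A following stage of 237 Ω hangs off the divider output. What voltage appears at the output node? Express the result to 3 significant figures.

V_out ≈ 17.9 V

The load sits in parallel with R_g: R_g‖R_L = (560 × 237) / (560 + 237) = 166.5 Ω.
V_out = 46.9 × 166.5 / (270 + 166.5) = 46.9 × 166.5/436.5 = 17.9 V.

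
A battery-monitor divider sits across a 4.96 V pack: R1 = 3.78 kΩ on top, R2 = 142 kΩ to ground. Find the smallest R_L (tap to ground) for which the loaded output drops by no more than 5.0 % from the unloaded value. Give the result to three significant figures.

Output resistance R_th = R1‖R2 = (3.78 × 142)/145.8 = 3.682 kΩ.
The fractional drop is R_th/(R_th + R_L); requiring this ≤ 0.0500 gives R_L ≥ R_th(1/0.0500 − 1) = 3.682 × 19.00 = 70.0 kΩ.

R_L(min) ≈ 70.0 kΩ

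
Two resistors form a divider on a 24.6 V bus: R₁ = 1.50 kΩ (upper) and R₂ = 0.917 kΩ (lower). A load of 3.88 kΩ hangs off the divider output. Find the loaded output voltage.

The load sits in parallel with R₂: R₂‖R_L = (917 × 3880) / (917 + 3880) = 741.7 Ω.
V_out = 24.6 × 741.7 / (1500 + 741.7) = 24.6 × 741.7/2242 = 8.14 V.
(Unloaded it would have been 9.33 V.)

V_out ≈ 8.14 V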